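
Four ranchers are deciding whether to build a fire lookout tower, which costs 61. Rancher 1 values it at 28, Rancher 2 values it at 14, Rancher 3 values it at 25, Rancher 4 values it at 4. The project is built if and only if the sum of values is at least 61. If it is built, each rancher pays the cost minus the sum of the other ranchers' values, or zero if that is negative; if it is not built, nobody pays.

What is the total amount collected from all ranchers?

37

Total value 71 ≥ cost 61, so it is built.
Rancher 1: others sum to 43; max(0, 61 - 43) = 18.
Rancher 2: others sum to 57; max(0, 61 - 57) = 4.
Rancher 3: others sum to 46; max(0, 61 - 46) = 15.
Rancher 4: others sum to 67; max(0, 61 - 67) = 0.
Total collected = 18 + 4 + 15 + 0 = 37.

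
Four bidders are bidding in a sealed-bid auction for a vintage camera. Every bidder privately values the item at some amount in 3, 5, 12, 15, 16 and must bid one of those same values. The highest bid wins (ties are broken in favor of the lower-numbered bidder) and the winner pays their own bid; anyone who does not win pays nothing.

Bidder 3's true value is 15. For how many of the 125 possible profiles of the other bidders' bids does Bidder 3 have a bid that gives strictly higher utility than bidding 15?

12

Others bid (3, 3, 3): truth gives 0; bid 5 gives 10 > 0. Violating.
Others bid (3, 3, 5): truth gives 0; bid 5 gives 10 > 0. Violating.
Others bid (3, 3, 12): truth gives 0; bid 12 gives 3 > 0. Violating.
Others bid (3, 5, 3): truth gives 0; bid 12 gives 3 > 0. Violating.
Others bid (3, 3, 15): truth gives 0; no alternative beats it.
Others bid (3, 3, 16): truth gives 0; no alternative beats it.
(Checking all 125 profiles: 12 have a profitable deviation, 113 do not.)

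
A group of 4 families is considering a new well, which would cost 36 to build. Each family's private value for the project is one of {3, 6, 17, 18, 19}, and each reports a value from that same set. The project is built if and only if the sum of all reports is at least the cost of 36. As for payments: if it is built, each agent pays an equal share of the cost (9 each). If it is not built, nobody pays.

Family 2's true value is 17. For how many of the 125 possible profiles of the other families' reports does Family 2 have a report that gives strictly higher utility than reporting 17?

Others report (6, 6, 6): truth gives 0; report 18 gives 8 > 0. Violating.
Others report (3, 3, 3): truth gives 0; no alternative beats it.
Others report (3, 3, 6): truth gives 0; no alternative beats it.
(Checking all 125 profiles: 1 has a profitable deviation, 124 do not.)

1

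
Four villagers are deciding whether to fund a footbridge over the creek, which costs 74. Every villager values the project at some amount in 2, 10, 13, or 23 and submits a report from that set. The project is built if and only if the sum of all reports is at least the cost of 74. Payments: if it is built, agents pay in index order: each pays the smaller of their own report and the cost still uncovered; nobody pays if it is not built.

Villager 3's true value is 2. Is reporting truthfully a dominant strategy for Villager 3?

Check each profile of the others' reports and compare truth against every alternative report.
Others report (23, 23, 23): truth gives 0, best alternative gives -8.
Others report (2, 2, 2): truth gives 0, best alternative gives 0.
Others report (2, 2, 10): truth gives 0, best alternative gives 0.
Others report (2, 2, 13): truth gives 0, best alternative gives 0.
Others report (2, 2, 23): truth gives 0, best alternative gives 0.
Others report (2, 10, 2): truth gives 0, best alternative gives 0.
(Remaining 58 profiles checked similarly; truth is weakly best in each.)
In every case the truthful report is at least as good as any alternative, so it is a dominant strategy.

Yes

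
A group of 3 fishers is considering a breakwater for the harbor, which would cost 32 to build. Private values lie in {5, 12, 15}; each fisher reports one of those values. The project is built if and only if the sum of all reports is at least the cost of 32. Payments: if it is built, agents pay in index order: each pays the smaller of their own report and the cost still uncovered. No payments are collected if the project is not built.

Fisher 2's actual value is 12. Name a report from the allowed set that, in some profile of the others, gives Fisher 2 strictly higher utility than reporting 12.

5

Suppose Fisher 1 reports 12 and Fisher 3 reports 15.
Report 12: project built, pays 12, utility 12 - 12 = 0.
Report 5: project built, pays 5, utility 12 - 5 = 7.
So reporting 5 beats truth here (7 > 0).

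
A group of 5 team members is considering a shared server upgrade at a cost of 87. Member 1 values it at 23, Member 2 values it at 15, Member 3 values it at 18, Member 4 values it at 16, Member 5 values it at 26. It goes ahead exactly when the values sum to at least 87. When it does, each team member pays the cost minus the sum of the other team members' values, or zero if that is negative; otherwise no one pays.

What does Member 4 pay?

Total value 98 ≥ cost 87, so the project is built.
The other team members' values sum to 82.
Cost minus that sum is 87 - 82 = 5.

5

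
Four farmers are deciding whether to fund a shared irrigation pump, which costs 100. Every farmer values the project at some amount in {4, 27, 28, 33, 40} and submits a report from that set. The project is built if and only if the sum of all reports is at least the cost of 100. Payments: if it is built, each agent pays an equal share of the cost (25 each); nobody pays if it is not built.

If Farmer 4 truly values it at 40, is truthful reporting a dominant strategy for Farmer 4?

Yes

Check each profile of the others' reports and compare truth against every alternative report.
Others report (4, 27, 33): truth gives 15, best alternative gives 0.
Others report (4, 28, 28): truth gives 15, best alternative gives 0.
Others report (4, 28, 33): truth gives 15, best alternative gives 0.
Others report (4, 33, 27): truth gives 15, best alternative gives 0.
Others report (4, 33, 28): truth gives 15, best alternative gives 0.
Others report (27, 4, 33): truth gives 15, best alternative gives 0.
(Remaining 119 profiles checked similarly; truth is weakly best in each.)
In every case the truthful report is at least as good as any alternative, so it is a dominant strategy.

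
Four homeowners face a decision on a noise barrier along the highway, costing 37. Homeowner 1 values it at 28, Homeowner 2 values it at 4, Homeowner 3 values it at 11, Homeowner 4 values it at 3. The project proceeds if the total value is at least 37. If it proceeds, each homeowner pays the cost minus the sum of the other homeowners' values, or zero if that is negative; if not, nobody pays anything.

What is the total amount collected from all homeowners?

21

Total value 46 ≥ cost 37, so it is built.
Homeowner 1: others sum to 18; max(0, 37 - 18) = 19.
Homeowner 2: others sum to 42; max(0, 37 - 42) = 0.
Homeowner 3: others sum to 35; max(0, 37 - 35) = 2.
Homeowner 4: others sum to 43; max(0, 37 - 43) = 0.
Total collected = 19 + 0 + 2 + 0 = 21.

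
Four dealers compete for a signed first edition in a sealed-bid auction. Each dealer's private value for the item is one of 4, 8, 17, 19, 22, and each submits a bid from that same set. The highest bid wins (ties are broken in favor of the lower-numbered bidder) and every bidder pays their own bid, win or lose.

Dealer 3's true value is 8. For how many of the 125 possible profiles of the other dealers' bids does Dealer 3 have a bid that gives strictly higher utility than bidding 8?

123

Others bid (4, 4, 17): truth gives -8; bid 4 gives -4 > -8. Violating.
Others bid (4, 4, 19): truth gives -8; bid 4 gives -4 > -8. Violating.
Others bid (4, 4, 22): truth gives -8; bid 4 gives -4 > -8. Violating.
Others bid (4, 8, 4): truth gives -8; bid 4 gives -4 > -8. Violating.
Others bid (4, 4, 4): truth gives 0; no alternative beats it.
Others bid (4, 4, 8): truth gives 0; no alternative beats it.
(Checking all 125 profiles: 123 have a profitable deviation, 2 do not.)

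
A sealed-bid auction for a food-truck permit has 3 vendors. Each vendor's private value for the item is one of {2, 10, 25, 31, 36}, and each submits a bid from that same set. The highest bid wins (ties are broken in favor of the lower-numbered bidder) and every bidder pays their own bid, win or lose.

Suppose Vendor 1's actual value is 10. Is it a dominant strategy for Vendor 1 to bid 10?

No

Consider the case where Vendor 2 bids 2 and Vendor 3 bids 2.
Truthful bid 10: wins, pays 10, utility 10 - 10 = 0.
Bid 2 instead: wins, pays 2, utility 10 - 2 = 8.
Since 8 > 0, bidding 2 is strictly better here, so truthful bidding is not dominant.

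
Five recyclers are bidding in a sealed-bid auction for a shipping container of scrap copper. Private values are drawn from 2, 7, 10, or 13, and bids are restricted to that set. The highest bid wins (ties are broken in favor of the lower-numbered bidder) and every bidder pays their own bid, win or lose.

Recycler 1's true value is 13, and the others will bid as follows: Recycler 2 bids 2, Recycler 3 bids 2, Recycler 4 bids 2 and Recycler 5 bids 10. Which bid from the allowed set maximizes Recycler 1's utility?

10

Bid 2: loses but pays 2, utility -2.
Bid 7: loses but pays 7, utility -7.
Bid 10: wins, pays 10, utility 13 - 10 = 3.
Bid 13: wins, pays 13, utility 13 - 13 = 0.
The best choice is 10 with utility 3.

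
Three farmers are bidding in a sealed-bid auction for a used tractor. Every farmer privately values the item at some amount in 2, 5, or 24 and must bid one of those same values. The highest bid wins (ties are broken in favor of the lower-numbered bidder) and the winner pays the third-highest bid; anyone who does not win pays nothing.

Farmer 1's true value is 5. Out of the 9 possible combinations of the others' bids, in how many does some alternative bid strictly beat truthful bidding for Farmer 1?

Others bid (2, 24): truth gives 0; bid 24 gives 3 > 0. Violating.
Others bid (24, 2): truth gives 0; bid 24 gives 3 > 0. Violating.
Others bid (2, 2): truth gives 3; no alternative beats it.
Others bid (2, 5): truth gives 3; no alternative beats it.
(Checking all 9 profiles: 2 have a profitable deviation, 7 do not.)

2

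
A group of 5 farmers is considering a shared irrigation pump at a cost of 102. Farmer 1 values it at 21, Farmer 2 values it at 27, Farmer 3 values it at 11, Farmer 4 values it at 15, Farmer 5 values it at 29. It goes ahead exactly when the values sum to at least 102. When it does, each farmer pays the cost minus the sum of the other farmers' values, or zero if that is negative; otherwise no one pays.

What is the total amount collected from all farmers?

98

Total value 103 ≥ cost 102, so it is built.
Farmer 1: others sum to 82; max(0, 102 - 82) = 20.
Farmer 2: others sum to 76; max(0, 102 - 76) = 26.
Farmer 3: others sum to 92; max(0, 102 - 92) = 10.
Farmer 4: others sum to 88; max(0, 102 - 88) = 14.
Farmer 5: others sum to 74; max(0, 102 - 74) = 28.
Total collected = 20 + 26 + 10 + 14 + 28 = 98.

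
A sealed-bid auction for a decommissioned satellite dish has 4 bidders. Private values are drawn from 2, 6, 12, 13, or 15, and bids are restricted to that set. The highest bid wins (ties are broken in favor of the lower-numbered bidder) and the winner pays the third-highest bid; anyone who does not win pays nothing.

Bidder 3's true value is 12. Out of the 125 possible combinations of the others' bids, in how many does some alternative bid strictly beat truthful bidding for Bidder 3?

24

Others bid (2, 2, 13): truth gives 0; bid 13 gives 10 > 0. Violating.
Others bid (2, 2, 15): truth gives 0; bid 15 gives 10 > 0. Violating.
Others bid (2, 6, 13): truth gives 0; bid 13 gives 6 > 0. Violating.
Others bid (2, 6, 15): truth gives 0; bid 15 gives 6 > 0. Violating.
Others bid (2, 2, 2): truth gives 10; no alternative beats it.
Others bid (2, 2, 6): truth gives 10; no alternative beats it.
(Checking all 125 profiles: 24 have a profitable deviation, 101 do not.)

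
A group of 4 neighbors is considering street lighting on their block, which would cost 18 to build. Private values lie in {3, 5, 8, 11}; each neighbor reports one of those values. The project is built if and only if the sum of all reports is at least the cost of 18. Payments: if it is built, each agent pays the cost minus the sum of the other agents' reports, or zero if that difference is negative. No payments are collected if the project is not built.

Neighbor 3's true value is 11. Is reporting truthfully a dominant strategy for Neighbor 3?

Check each profile of the others' reports and compare truth against every alternative report.
Others report (3, 3, 3): truth gives 2, best alternative gives 0.
Others report (3, 5, 11): truth gives 11, best alternative gives 11.
Others report (3, 8, 8): truth gives 11, best alternative gives 11.
Others report (3, 8, 11): truth gives 11, best alternative gives 11.
Others report (3, 11, 5): truth gives 11, best alternative gives 11.
Others report (3, 11, 8): truth gives 11, best alternative gives 11.
(Remaining 58 profiles checked similarly; truth is weakly best in each.)
In every case the truthful report is at least as good as any alternative, so it is a dominant strategy.

Yes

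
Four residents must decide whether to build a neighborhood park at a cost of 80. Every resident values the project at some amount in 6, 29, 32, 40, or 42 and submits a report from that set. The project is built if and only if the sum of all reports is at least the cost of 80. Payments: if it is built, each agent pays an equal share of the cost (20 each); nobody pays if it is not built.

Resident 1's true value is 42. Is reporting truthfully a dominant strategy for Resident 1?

Check each profile of the others' reports and compare truth against every alternative report.
Others report (6, 6, 29): truth gives 22, best alternative gives 22.
Others report (6, 6, 32): truth gives 22, best alternative gives 22.
Others report (6, 6, 40): truth gives 22, best alternative gives 22.
Others report (6, 6, 42): truth gives 22, best alternative gives 22.
Others report (6, 29, 6): truth gives 22, best alternative gives 22.
Others report (6, 29, 29): truth gives 22, best alternative gives 22.
(Remaining 119 profiles checked similarly; truth is weakly best in each.)
In every case the truthful report is at least as good as any alternative, so it is a dominant strategy.

Yes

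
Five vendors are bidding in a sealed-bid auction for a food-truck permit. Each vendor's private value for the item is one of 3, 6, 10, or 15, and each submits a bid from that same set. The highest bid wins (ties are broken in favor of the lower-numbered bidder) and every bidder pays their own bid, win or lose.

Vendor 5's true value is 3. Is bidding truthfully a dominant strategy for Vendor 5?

Yes

Check each profile of the others' bids and compare truth against every alternative bid.
Others bid (3, 3, 3, 6): truth gives -3, best alternative gives -6.
Others bid (3, 3, 3, 10): truth gives -3, best alternative gives -6.
Others bid (3, 3, 3, 15): truth gives -3, best alternative gives -6.
Others bid (3, 3, 6, 3): truth gives -3, best alternative gives -6.
Others bid (3, 3, 6, 6): truth gives -3, best alternative gives -6.
Others bid (3, 3, 6, 10): truth gives -3, best alternative gives -6.
(Remaining 250 profiles checked similarly; truth is weakly best in each.)
In every case the truthful bid is at least as good as any alternative, so it is a dominant strategy.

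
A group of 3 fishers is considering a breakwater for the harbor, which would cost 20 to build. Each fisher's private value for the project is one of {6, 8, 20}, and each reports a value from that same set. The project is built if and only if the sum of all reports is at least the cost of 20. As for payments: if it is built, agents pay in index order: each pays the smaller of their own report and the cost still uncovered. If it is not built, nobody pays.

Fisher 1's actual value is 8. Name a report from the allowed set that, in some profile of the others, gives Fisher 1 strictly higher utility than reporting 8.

6

Suppose Fisher 2 reports 6 and Fisher 3 reports 8.
Report 8: project built, pays 8, utility 8 - 8 = 0.
Report 6: project built, pays 6, utility 8 - 6 = 2.
So reporting 6 beats truth here (2 > 0).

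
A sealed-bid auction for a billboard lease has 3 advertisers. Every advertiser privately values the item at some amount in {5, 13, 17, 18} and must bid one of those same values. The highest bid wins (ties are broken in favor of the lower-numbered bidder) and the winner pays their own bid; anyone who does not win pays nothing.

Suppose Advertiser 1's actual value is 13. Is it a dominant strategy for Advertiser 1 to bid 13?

Consider the case where Advertiser 2 bids 5 and Advertiser 3 bids 5.
Truthful bid 13: wins, pays 13, utility 13 - 13 = 0.
Bid 5 instead: wins, pays 5, utility 13 - 5 = 8.
Since 8 > 0, bidding 5 is strictly better here, so truthful bidding is not dominant.

No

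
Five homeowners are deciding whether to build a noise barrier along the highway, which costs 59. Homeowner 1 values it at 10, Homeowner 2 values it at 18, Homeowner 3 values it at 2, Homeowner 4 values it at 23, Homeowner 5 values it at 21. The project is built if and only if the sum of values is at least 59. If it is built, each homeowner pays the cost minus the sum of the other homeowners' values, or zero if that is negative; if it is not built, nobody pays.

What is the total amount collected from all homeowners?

Total value 74 ≥ cost 59, so it is built.
Homeowner 1: others sum to 64; max(0, 59 - 64) = 0.
Homeowner 2: others sum to 56; max(0, 59 - 56) = 3.
Homeowner 3: others sum to 72; max(0, 59 - 72) = 0.
Homeowner 4: others sum to 51; max(0, 59 - 51) = 8.
Homeowner 5: others sum to 53; max(0, 59 - 53) = 6.
Total collected = 0 + 3 + 0 + 8 + 6 = 17.

17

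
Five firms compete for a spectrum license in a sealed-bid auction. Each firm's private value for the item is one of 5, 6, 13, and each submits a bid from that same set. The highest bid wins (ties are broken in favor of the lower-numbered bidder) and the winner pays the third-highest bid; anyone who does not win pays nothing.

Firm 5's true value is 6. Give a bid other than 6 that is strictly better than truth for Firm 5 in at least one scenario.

Suppose Firm 1 bids 5, Firm 2 bids 5, Firm 3 bids 5 and Firm 4 bids 6.
Bid 6: loses, pays 0, utility 0.
Bid 13: wins, pays 5, utility 6 - 5 = 1.
So bidding 13 beats truth here (1 > 0).

13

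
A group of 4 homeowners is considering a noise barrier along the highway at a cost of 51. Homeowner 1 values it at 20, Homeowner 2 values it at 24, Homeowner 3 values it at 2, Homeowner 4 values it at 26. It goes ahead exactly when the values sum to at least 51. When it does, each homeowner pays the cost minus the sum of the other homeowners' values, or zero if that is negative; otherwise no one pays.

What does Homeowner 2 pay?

3

Total value 72 ≥ cost 51, so the project is built.
The other homeowners' values sum to 48.
Cost minus that sum is 51 - 48 = 3.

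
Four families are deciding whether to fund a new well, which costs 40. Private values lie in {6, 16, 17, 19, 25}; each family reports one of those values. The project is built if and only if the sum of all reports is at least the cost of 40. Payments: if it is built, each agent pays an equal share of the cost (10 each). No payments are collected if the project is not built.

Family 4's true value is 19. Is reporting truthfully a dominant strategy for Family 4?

No

Consider the case where Family 1 reports 6, Family 2 reports 6 and Family 3 reports 6.
Truthful report 19: project not built, utility 0.
Report 25 instead: project built, pays 10, utility 19 - 10 = 9.
Since 9 > 0, reporting 25 is strictly better here, so truthful reporting is not dominant.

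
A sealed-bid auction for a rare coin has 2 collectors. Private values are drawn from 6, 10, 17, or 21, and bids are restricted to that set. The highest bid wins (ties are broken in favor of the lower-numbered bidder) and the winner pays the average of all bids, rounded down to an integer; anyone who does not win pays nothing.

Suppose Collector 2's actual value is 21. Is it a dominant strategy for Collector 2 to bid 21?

Consider the case where Collector 1 bids 6.
Truthful bid 21: wins, pays 13, utility 21 - 13 = 8.
Bid 10 instead: wins, pays 8, utility 21 - 8 = 13.
Since 13 > 8, bidding 10 is strictly better here, so truthful bidding is not dominant.

No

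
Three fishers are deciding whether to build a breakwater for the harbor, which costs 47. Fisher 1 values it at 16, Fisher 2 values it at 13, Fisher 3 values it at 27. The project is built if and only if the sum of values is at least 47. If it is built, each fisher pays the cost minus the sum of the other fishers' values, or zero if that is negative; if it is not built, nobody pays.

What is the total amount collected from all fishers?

Total value 56 ≥ cost 47, so it is built.
Fisher 1: others sum to 40; max(0, 47 - 40) = 7.
Fisher 2: others sum to 43; max(0, 47 - 43) = 4.
Fisher 3: others sum to 29; max(0, 47 - 29) = 18.
Total collected = 7 + 4 + 18 = 29.

29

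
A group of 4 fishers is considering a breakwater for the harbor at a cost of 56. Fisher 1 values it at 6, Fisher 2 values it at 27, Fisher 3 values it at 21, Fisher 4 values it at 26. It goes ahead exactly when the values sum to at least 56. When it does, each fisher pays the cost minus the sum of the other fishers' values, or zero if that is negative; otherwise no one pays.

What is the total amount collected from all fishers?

5

Total value 80 ≥ cost 56, so it is built.
Fisher 1: others sum to 74; max(0, 56 - 74) = 0.
Fisher 2: others sum to 53; max(0, 56 - 53) = 3.
Fisher 3: others sum to 59; max(0, 56 - 59) = 0.
Fisher 4: others sum to 54; max(0, 56 - 54) = 2.
Total collected = 0 + 3 + 0 + 2 = 5.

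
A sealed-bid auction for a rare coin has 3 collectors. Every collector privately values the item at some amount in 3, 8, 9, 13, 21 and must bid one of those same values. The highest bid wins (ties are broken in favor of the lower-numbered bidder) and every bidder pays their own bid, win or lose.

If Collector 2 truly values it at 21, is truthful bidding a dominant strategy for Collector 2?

Consider the case where Collector 1 bids 3 and Collector 3 bids 3.
Truthful bid 21: wins, pays 21, utility 21 - 21 = 0.
Bid 8 instead: wins, pays 8, utility 21 - 8 = 13.
Since 13 > 0, bidding 8 is strictly better here, so truthful bidding is not dominant.

No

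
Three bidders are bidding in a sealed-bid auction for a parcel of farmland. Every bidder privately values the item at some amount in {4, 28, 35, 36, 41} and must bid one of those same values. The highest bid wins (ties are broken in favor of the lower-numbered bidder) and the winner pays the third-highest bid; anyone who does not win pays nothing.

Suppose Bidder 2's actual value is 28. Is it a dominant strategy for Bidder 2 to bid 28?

No

Consider the case where Bidder 1 bids 4 and Bidder 3 bids 35.
Truthful bid 28: loses, pays 0, utility 0.
Bid 35 instead: wins, pays 4, utility 28 - 4 = 24.
Since 24 > 0, bidding 35 is strictly better here, so truthful bidding is not dominant.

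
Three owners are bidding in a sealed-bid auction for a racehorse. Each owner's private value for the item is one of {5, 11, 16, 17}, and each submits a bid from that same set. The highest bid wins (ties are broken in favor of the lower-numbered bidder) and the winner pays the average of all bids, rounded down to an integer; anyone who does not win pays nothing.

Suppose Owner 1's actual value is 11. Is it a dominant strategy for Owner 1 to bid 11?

No

Consider the case where Owner 2 bids 5 and Owner 3 bids 5.
Truthful bid 11: wins, pays 7, utility 11 - 7 = 4.
Bid 5 instead: wins, pays 5, utility 11 - 5 = 6.
Since 6 > 4, bidding 5 is strictly better here, so truthful bidding is not dominant.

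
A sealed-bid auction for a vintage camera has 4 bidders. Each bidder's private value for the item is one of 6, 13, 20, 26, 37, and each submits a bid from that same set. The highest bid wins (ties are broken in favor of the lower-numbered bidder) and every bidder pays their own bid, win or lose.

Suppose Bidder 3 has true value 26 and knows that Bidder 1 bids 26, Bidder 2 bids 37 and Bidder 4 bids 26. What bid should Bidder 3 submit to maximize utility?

Bid 6: loses but pays 6, utility -6.
Bid 13: loses but pays 13, utility -13.
Bid 20: loses but pays 20, utility -20.
Bid 26: loses but pays 26, utility -26.
Bid 37: loses but pays 37, utility -37.
The best choice is 6 with utility -6.

6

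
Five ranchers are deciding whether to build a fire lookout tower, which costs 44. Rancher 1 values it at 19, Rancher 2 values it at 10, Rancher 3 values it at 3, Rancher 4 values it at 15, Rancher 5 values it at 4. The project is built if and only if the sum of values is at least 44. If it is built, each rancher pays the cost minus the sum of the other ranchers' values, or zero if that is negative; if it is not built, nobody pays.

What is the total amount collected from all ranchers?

23

Total value 51 ≥ cost 44, so it is built.
Rancher 1: others sum to 32; max(0, 44 - 32) = 12.
Rancher 2: others sum to 41; max(0, 44 - 41) = 3.
Rancher 3: others sum to 48; max(0, 44 - 48) = 0.
Rancher 4: others sum to 36; max(0, 44 - 36) = 8.
Rancher 5: others sum to 47; max(0, 44 - 47) = 0.
Total collected = 12 + 3 + 0 + 8 + 0 = 23.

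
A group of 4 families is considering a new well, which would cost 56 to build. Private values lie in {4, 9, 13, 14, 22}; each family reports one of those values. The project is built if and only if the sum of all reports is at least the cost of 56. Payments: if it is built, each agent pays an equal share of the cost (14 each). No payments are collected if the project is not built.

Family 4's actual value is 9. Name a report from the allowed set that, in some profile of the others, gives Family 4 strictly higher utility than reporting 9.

4

Suppose Family 1 reports 4, Family 2 reports 22 and Family 3 reports 22.
Report 9: project built, pays 14, utility 9 - 14 = -5.
Report 4: project not built, utility 0.
So reporting 4 beats truth here (0 > -5).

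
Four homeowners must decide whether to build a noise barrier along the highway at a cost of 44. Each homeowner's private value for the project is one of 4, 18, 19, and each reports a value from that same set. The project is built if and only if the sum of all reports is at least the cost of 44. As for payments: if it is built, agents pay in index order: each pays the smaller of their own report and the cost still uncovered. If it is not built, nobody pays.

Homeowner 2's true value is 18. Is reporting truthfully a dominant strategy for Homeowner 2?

No

Consider the case where Homeowner 1 reports 4, Homeowner 3 reports 18 and Homeowner 4 reports 18.
Truthful report 18: project built, pays 18, utility 18 - 18 = 0.
Report 4 instead: project built, pays 4, utility 18 - 4 = 14.
Since 14 > 0, reporting 4 is strictly better here, so truthful reporting is not dominant.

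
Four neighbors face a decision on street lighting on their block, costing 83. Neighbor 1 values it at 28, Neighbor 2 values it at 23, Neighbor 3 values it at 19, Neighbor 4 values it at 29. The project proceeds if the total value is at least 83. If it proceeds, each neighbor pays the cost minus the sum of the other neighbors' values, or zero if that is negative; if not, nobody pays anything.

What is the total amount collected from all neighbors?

Total value 99 ≥ cost 83, so it is built.
Neighbor 1: others sum to 71; max(0, 83 - 71) = 12.
Neighbor 2: others sum to 76; max(0, 83 - 76) = 7.
Neighbor 3: others sum to 80; max(0, 83 - 80) = 3.
Neighbor 4: others sum to 70; max(0, 83 - 70) = 13.
Total collected = 12 + 7 + 3 + 13 = 35.

35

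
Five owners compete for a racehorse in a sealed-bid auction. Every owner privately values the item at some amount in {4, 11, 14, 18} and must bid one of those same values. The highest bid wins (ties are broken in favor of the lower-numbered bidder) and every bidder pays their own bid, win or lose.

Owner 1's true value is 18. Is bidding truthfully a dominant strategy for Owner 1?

Consider the case where Owner 2 bids 4, Owner 3 bids 4, Owner 4 bids 4 and Owner 5 bids 4.
Truthful bid 18: wins, pays 18, utility 18 - 18 = 0.
Bid 4 instead: wins, pays 4, utility 18 - 4 = 14.
Since 14 > 0, bidding 4 is strictly better here, so truthful bidding is not dominant.

No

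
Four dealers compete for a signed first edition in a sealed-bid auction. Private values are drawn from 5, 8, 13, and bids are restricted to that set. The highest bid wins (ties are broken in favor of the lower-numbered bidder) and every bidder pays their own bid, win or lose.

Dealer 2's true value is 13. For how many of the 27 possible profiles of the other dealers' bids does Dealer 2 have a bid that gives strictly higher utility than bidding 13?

Others bid (5, 5, 5): truth gives 0; bid 8 gives 5 > 0. Violating.
Others bid (5, 5, 8): truth gives 0; bid 8 gives 5 > 0. Violating.
Others bid (5, 8, 5): truth gives 0; bid 8 gives 5 > 0. Violating.
Others bid (5, 8, 8): truth gives 0; bid 8 gives 5 > 0. Violating.
Others bid (5, 5, 13): truth gives 0; no alternative beats it.
Others bid (5, 8, 13): truth gives 0; no alternative beats it.
(Checking all 27 profiles: 13 have a profitable deviation, 14 do not.)

13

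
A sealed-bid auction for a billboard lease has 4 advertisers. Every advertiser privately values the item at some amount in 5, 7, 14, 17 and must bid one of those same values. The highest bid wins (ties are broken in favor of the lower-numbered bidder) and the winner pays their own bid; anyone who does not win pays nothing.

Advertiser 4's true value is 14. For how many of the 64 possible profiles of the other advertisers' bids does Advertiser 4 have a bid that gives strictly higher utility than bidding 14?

Others bid (5, 5, 5): truth gives 0; bid 7 gives 7 > 0. Violating.
Others bid (5, 5, 7): truth gives 0; no alternative beats it.
Others bid (5, 5, 14): truth gives 0; no alternative beats it.
(Checking all 64 profiles: 1 has a profitable deviation, 63 do not.)

1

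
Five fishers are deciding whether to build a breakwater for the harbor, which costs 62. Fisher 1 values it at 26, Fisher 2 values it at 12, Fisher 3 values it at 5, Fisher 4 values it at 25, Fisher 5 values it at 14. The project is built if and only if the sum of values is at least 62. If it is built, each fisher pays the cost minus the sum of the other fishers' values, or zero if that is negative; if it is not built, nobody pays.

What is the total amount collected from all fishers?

11

Total value 82 ≥ cost 62, so it is built.
Fisher 1: others sum to 56; max(0, 62 - 56) = 6.
Fisher 2: others sum to 70; max(0, 62 - 70) = 0.
Fisher 3: others sum to 77; max(0, 62 - 77) = 0.
Fisher 4: others sum to 57; max(0, 62 - 57) = 5.
Fisher 5: others sum to 68; max(0, 62 - 68) = 0.
Total collected = 6 + 0 + 0 + 5 + 0 = 11.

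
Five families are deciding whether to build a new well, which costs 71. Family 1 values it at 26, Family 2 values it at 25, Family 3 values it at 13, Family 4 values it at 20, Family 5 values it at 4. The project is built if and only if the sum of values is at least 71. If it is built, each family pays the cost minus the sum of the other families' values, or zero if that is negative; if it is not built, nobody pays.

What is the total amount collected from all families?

20

Total value 88 ≥ cost 71, so it is built.
Family 1: others sum to 62; max(0, 71 - 62) = 9.
Family 2: others sum to 63; max(0, 71 - 63) = 8.
Family 3: others sum to 75; max(0, 71 - 75) = 0.
Family 4: others sum to 68; max(0, 71 - 68) = 3.
Family 5: others sum to 84; max(0, 71 - 84) = 0.
Total collected = 9 + 8 + 0 + 3 + 0 = 20.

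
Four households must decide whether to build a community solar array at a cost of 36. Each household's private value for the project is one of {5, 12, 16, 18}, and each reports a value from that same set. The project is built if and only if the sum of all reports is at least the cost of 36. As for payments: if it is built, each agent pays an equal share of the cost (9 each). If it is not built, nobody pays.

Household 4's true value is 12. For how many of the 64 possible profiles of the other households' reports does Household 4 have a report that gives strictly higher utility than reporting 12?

Others report (5, 5, 12): truth gives 0; report 16 gives 3 > 0. Violating.
Others report (5, 12, 5): truth gives 0; report 16 gives 3 > 0. Violating.
Others report (12, 5, 5): truth gives 0; report 16 gives 3 > 0. Violating.
Others report (5, 5, 5): truth gives 0; no alternative beats it.
Others report (5, 5, 16): truth gives 3; no alternative beats it.
(Checking all 64 profiles: 3 have a profitable deviation, 61 do not.)

3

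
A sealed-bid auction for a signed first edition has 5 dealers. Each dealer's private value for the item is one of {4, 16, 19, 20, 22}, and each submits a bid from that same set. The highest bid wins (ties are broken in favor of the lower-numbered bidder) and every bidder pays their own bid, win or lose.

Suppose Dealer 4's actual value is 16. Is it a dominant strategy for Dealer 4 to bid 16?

No

Consider the case where Dealer 1 bids 4, Dealer 2 bids 4, Dealer 3 bids 4 and Dealer 5 bids 19.
Truthful bid 16: loses but pays 16, utility -16.
Bid 4 instead: loses but pays 4, utility -4.
Since -4 > -16, bidding 4 is strictly better here, so truthful bidding is not dominant.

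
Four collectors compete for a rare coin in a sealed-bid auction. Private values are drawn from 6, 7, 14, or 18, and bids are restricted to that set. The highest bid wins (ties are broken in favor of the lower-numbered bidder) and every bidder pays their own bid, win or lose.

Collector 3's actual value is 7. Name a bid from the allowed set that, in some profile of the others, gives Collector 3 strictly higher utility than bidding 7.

6

Suppose Collector 1 bids 6, Collector 2 bids 6 and Collector 4 bids 14.
Bid 7: loses but pays 7, utility -7.
Bid 6: loses but pays 6, utility -6.
So bidding 6 beats truth here (-6 > -7).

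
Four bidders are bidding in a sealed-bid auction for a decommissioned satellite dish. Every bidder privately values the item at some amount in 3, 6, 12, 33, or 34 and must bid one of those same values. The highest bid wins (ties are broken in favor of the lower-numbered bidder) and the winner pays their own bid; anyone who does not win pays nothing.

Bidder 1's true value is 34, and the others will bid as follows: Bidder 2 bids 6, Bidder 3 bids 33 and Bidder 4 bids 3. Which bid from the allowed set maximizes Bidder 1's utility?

Bid 3: loses, pays 0, utility 0.
Bid 6: loses, pays 0, utility 0.
Bid 12: loses, pays 0, utility 0.
Bid 33: wins, pays 33, utility 34 - 33 = 1.
Bid 34: wins, pays 34, utility 34 - 34 = 0.
The best choice is 33 with utility 1.

33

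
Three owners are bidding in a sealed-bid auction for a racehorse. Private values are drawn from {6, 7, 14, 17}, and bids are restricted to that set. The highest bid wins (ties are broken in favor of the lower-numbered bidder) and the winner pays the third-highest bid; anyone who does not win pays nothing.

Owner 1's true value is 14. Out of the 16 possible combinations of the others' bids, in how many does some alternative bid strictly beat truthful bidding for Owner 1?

Others bid (6, 17): truth gives 0; bid 17 gives 8 > 0. Violating.
Others bid (7, 17): truth gives 0; bid 17 gives 7 > 0. Violating.
Others bid (17, 6): truth gives 0; bid 17 gives 8 > 0. Violating.
Others bid (17, 7): truth gives 0; bid 17 gives 7 > 0. Violating.
Others bid (6, 6): truth gives 8; no alternative beats it.
Others bid (6, 7): truth gives 8; no alternative beats it.
(Checking all 16 profiles: 4 have a profitable deviation, 12 do not.)

4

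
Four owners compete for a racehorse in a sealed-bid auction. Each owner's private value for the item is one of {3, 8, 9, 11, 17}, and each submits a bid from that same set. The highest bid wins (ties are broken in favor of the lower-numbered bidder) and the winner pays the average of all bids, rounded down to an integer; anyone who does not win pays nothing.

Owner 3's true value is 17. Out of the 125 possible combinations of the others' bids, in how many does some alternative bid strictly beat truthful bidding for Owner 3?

Others bid (3, 3, 3): truth gives 11; bid 8 gives 13 > 11. Violating.
Others bid (3, 3, 8): truth gives 10; bid 8 gives 12 > 10. Violating.
Others bid (3, 3, 9): truth gives 9; bid 9 gives 11 > 9. Violating.
Others bid (3, 3, 11): truth gives 9; bid 11 gives 10 > 9. Violating.
Others bid (3, 3, 17): truth gives 7; no alternative beats it.
Others bid (3, 8, 17): truth gives 6; no alternative beats it.
(Checking all 125 profiles: 36 have a profitable deviation, 89 do not.)

36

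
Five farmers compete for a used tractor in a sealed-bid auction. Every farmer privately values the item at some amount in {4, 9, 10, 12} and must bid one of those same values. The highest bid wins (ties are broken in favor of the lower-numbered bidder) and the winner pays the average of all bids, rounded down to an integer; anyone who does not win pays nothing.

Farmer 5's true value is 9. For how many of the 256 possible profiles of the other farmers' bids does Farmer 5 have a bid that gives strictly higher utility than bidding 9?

48

Others bid (4, 4, 4, 9): truth gives 0; bid 10 gives 3 > 0. Violating.
Others bid (4, 4, 4, 10): truth gives 0; bid 12 gives 3 > 0. Violating.
Others bid (4, 4, 9, 4): truth gives 0; bid 10 gives 3 > 0. Violating.
Others bid (4, 4, 9, 9): truth gives 0; bid 10 gives 2 > 0. Violating.
Others bid (4, 4, 4, 4): truth gives 4; no alternative beats it.
Others bid (4, 4, 4, 12): truth gives 0; no alternative beats it.
(Checking all 256 profiles: 48 have a profitable deviation, 208 do not.)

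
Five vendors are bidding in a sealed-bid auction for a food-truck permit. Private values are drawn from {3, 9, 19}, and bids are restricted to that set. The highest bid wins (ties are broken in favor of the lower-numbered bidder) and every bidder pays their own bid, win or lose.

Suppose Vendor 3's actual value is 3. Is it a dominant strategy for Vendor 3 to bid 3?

Yes

Check each profile of the others' bids and compare truth against every alternative bid.
Others bid (3, 3, 3, 19): truth gives -3, best alternative gives -9.
Others bid (3, 3, 9, 19): truth gives -3, best alternative gives -9.
Others bid (3, 3, 19, 3): truth gives -3, best alternative gives -9.
Others bid (3, 3, 19, 9): truth gives -3, best alternative gives -9.
Others bid (3, 3, 19, 19): truth gives -3, best alternative gives -9.
Others bid (3, 9, 3, 3): truth gives -3, best alternative gives -9.
(Remaining 75 profiles checked similarly; truth is weakly best in each.)
In every case the truthful bid is at least as good as any alternative, so it is a dominant strategy.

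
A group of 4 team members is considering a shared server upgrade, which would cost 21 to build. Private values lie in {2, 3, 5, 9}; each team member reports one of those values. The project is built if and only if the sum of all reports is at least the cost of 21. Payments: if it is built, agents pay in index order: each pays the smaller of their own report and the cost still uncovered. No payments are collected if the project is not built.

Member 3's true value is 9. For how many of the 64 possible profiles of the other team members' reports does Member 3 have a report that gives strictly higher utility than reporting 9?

Others report (2, 5, 9): truth gives 0; report 5 gives 4 > 0. Violating.
Others report (2, 9, 5): truth gives 0; report 5 gives 4 > 0. Violating.
Others report (2, 9, 9): truth gives 0; report 2 gives 7 > 0. Violating.
Others report (3, 5, 9): truth gives 0; report 5 gives 4 > 0. Violating.
Others report (2, 2, 2): truth gives 0; no alternative beats it.
Others report (2, 2, 3): truth gives 0; no alternative beats it.
(Checking all 64 profiles: 25 have a profitable deviation, 39 do not.)

25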